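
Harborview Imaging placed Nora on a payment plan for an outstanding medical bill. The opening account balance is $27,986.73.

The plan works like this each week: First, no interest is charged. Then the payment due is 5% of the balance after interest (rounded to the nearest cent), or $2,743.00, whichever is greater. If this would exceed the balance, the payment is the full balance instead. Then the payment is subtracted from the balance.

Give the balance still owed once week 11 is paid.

$0.00

Week 1: opening $27,986.73; payment $2,743.00; balance $25,243.73
Week 2: opening $25,243.73; payment $2,743.00; balance $22,500.73
Week 3: opening $22,500.73; payment $2,743.00; balance $19,757.73
Week 4: opening $19,757.73; payment $2,743.00; balance $17,014.73
Week 5: opening $17,014.73; payment $2,743.00; balance $14,271.73
Week 6: opening $14,271.73; payment $2,743.00; balance $11,528.73
Week 7: opening $11,528.73; payment $2,743.00; balance $8,785.73
Week 8: opening $8,785.73; payment $2,743.00; balance $6,042.73
Week 9: opening $6,042.73; payment $2,743.00; balance $3,299.73
Week 10: opening $3,299.73; payment $2,743.00; balance $556.73
Week 11: opening $556.73; payment $556.73; balance $0.00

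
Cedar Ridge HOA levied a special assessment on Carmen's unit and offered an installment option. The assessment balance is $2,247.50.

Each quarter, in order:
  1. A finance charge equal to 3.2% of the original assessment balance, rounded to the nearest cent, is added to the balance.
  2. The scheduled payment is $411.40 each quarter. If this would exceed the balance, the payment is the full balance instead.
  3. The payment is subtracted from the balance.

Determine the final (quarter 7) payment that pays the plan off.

$282.54

Quarter 1: $2,247.50 +$71.92 interest = $2,319.42; pay $411.40 → $1,908.02
Quarter 2: $1,908.02 +$71.92 interest = $1,979.94; pay $411.40 → $1,568.54
Quarter 3: $1,568.54 +$71.92 interest = $1,640.46; pay $411.40 → $1,229.06
Quarter 4: $1,229.06 +$71.92 interest = $1,300.98; pay $411.40 → $889.58
Quarter 5: $889.58 +$71.92 interest = $961.50; pay $411.40 → $550.10
Quarter 6: $550.10 +$71.92 interest = $622.02; pay $411.40 → $210.62
Quarter 7: $210.62 +$71.92 interest = $282.54; pay $282.54 → $0.00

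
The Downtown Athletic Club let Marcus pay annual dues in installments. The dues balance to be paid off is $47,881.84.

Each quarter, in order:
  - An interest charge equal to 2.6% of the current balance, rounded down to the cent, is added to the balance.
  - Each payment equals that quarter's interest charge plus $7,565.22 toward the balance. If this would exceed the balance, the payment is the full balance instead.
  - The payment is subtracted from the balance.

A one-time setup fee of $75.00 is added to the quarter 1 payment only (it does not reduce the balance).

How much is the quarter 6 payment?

$7,826.66

# | Opening | Interest | Payment | Fee | End bal
1 | $47,881.84 | $1,244.92 | $8,810.14 | $75.00 | $40,316.62
2 | $40,316.62 | $1,048.23 | $8,613.45 | — | $32,751.40
3 | $32,751.40 | $851.53 | $8,416.75 | — | $25,186.18
4 | $25,186.18 | $654.84 | $8,220.06 | — | $17,620.96
5 | $17,620.96 | $458.14 | $8,023.36 | — | $10,055.74
6 | $10,055.74 | $261.44 | $7,826.66 | — | $2,490.52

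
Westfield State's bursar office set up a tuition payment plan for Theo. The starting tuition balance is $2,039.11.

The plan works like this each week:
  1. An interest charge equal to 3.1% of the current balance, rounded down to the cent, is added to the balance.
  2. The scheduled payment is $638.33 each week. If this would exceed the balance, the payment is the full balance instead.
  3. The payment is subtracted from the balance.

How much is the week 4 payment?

Week 1: opening $2,039.11; interest $63.21 → $2,102.32; payment $638.33; balance $1,463.99
Week 2: opening $1,463.99; interest $45.38 → $1,509.37; payment $638.33; balance $871.04
Week 3: opening $871.04; interest $27.00 → $898.04; payment $638.33; balance $259.71
Week 4: opening $259.71; interest $8.05 → $267.76; payment $267.76; balance $0.00

$267.76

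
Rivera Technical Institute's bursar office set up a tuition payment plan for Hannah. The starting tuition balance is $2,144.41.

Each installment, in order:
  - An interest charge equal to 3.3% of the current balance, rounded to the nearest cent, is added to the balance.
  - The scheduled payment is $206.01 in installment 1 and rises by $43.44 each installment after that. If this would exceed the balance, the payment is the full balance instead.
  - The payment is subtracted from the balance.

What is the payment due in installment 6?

$423.21

Installment 1: opening $2,144.41; interest $70.77 → $2,215.18; payment $206.01; balance $2,009.17
Installment 2: opening $2,009.17; interest $66.30 → $2,075.47; payment $249.45; balance $1,826.02
Installment 3: opening $1,826.02; interest $60.26 → $1,886.28; payment $292.89; balance $1,593.39
Installment 4: opening $1,593.39; interest $52.58 → $1,645.97; payment $336.33; balance $1,309.64
Installment 5: opening $1,309.64; interest $43.22 → $1,352.86; payment $379.77; balance $973.09
Installment 6: opening $973.09; interest $32.11 → $1,005.20; payment $423.21; balance $581.99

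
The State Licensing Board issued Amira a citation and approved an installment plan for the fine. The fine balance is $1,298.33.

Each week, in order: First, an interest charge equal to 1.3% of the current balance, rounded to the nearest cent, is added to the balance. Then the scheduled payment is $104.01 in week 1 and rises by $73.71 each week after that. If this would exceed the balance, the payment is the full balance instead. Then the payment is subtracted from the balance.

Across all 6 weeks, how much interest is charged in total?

Week 1: $1,298.33 +$16.88 interest = $1,315.21; pay $104.01 → $1,211.20
Week 2: $1,211.20 +$15.75 interest = $1,226.95; pay $177.72 → $1,049.23
Week 3: $1,049.23 +$13.64 interest = $1,062.87; pay $251.43 → $811.44
Week 4: $811.44 +$10.55 interest = $821.99; pay $325.14 → $496.85
Week 5: $496.85 +$6.46 interest = $503.31; pay $398.85 → $104.46
Week 6: $104.46 +$1.36 interest = $105.82; pay $105.82 → $0.00
Total interest: $16.88 + $15.75 + $13.64 + $10.55 + $6.46 + $1.36 = $64.64

$64.64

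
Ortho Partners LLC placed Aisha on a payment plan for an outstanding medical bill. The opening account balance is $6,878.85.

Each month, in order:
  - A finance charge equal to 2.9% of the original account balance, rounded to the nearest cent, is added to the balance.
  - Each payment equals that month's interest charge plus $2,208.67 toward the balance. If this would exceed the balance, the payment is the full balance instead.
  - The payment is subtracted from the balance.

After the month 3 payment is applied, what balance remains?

# | Opening | Interest | Payment | End bal
1 | $6,878.85 | $199.49 | $2,408.16 | $4,670.18
2 | $4,670.18 | $199.49 | $2,408.16 | $2,461.51
3 | $2,461.51 | $199.49 | $2,408.16 | $252.84

$252.84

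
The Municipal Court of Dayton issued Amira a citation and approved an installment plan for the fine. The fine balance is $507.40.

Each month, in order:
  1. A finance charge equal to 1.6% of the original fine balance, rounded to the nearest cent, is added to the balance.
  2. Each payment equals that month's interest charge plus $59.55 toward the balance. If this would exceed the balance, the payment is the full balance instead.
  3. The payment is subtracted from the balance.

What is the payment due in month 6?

$67.67

Month 1: $507.40 +$8.12 interest = $515.52; pay $67.67 → $447.85
Month 2: $447.85 +$8.12 interest = $455.97; pay $67.67 → $388.30
Month 3: $388.30 +$8.12 interest = $396.42; pay $67.67 → $328.75
Month 4: $328.75 +$8.12 interest = $336.87; pay $67.67 → $269.20
Month 5: $269.20 +$8.12 interest = $277.32; pay $67.67 → $209.65
Month 6: $209.65 +$8.12 interest = $217.77; pay $67.67 → $150.10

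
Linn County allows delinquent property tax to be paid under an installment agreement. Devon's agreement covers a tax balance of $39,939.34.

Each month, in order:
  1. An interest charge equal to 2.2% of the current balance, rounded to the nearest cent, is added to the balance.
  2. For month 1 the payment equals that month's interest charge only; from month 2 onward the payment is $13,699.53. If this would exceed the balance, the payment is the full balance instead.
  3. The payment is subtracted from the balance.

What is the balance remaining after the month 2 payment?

$27,118.48

Month 1: opening $39,939.34; interest $878.67 → $40,818.01; payment $878.67; balance $39,939.34
Month 2: opening $39,939.34; interest $878.67 → $40,818.01; payment $13,699.53; balance $27,118.48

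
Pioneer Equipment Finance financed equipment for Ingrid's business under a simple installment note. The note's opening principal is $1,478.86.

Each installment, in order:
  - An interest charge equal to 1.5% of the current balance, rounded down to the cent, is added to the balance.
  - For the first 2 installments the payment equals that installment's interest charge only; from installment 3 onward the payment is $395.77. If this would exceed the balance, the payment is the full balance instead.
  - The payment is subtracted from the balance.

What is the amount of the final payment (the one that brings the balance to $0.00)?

$346.30

Installment 1: $1,478.86 +$22.18 interest = $1,501.04; pay $22.18 → $1,478.86
Installment 2: $1,478.86 +$22.18 interest = $1,501.04; pay $22.18 → $1,478.86
Installment 3: $1,478.86 +$22.18 interest = $1,501.04; pay $395.77 → $1,105.27
Installment 4: $1,105.27 +$16.57 interest = $1,121.84; pay $395.77 → $726.07
Installment 5: $726.07 +$10.89 interest = $736.96; pay $395.77 → $341.19
Installment 6: $341.19 +$5.11 interest = $346.30; pay $346.30 → $0.00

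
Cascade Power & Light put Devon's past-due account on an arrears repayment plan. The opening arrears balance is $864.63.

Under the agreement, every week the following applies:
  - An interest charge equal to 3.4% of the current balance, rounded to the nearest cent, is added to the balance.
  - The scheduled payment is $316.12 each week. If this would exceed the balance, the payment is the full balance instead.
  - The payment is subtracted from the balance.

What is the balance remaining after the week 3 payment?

$0.00

Week 1: opening $864.63; interest $29.40 → $894.03; payment $316.12; balance $577.91
Week 2: opening $577.91; interest $19.65 → $597.56; payment $316.12; balance $281.44
Week 3: opening $281.44; interest $9.57 → $291.01; payment $291.01; balance $0.00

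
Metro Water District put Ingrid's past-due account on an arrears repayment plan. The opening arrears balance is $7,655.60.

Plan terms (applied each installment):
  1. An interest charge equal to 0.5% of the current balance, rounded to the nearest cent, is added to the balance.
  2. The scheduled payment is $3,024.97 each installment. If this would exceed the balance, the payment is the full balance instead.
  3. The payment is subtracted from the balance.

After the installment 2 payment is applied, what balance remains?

Installment 1: $7,655.60 +$38.28 interest = $7,693.88; pay $3,024.97 → $4,668.91
Installment 2: $4,668.91 +$23.34 interest = $4,692.25; pay $3,024.97 → $1,667.28

$1,667.28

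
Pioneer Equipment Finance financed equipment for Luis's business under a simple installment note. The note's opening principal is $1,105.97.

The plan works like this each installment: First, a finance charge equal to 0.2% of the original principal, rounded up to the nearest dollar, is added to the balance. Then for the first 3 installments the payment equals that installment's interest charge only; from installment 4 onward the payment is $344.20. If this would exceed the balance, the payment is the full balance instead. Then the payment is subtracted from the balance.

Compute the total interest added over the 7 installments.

# | Opening | Interest | Payment | End bal
1 | $1,105.97 | $3.00 | $3.00 | $1,105.97
2 | $1,105.97 | $3.00 | $3.00 | $1,105.97
3 | $1,105.97 | $3.00 | $3.00 | $1,105.97
4 | $1,105.97 | $3.00 | $344.20 | $764.77
5 | $764.77 | $3.00 | $344.20 | $423.57
6 | $423.57 | $3.00 | $344.20 | $82.37
7 | $82.37 | $3.00 | $85.37 | $0.00
Total interest: $3.00 + $3.00 + $3.00 + $3.00 + $3.00 + $3.00 + $3.00 = $21.00

$21.00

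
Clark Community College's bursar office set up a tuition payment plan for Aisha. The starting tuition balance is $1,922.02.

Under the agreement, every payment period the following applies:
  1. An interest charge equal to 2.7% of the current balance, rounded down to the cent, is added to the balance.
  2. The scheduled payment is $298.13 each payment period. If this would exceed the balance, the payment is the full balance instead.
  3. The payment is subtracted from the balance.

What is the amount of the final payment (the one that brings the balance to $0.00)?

$53.67

# | Opening | Interest | Payment | End bal
1 | $1,922.02 | $51.89 | $298.13 | $1,675.78
2 | $1,675.78 | $45.24 | $298.13 | $1,422.89
3 | $1,422.89 | $38.41 | $298.13 | $1,163.17
4 | $1,163.17 | $31.40 | $298.13 | $896.44
5 | $896.44 | $24.20 | $298.13 | $622.51
6 | $622.51 | $16.80 | $298.13 | $341.18
7 | $341.18 | $9.21 | $298.13 | $52.26
8 | $52.26 | $1.41 | $53.67 | $0.00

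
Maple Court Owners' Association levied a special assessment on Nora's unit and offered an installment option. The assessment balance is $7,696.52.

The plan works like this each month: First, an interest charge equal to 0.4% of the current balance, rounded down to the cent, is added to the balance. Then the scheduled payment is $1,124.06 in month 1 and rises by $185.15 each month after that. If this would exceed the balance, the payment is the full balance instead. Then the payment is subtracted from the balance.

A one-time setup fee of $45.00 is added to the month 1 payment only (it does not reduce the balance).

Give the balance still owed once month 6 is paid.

Month 1: $7,696.52 +$30.78 interest = $7,727.30; pay $1,124.06 (+ $45.00 fee) → $6,603.24
Month 2: $6,603.24 +$26.41 interest = $6,629.65; pay $1,309.21 → $5,320.44
Month 3: $5,320.44 +$21.28 interest = $5,341.72; pay $1,494.36 → $3,847.36
Month 4: $3,847.36 +$15.38 interest = $3,862.74; pay $1,679.51 → $2,183.23
Month 5: $2,183.23 +$8.73 interest = $2,191.96; pay $1,864.66 → $327.30
Month 6: $327.30 +$1.30 interest = $328.60; pay $328.60 → $0.00

$0.00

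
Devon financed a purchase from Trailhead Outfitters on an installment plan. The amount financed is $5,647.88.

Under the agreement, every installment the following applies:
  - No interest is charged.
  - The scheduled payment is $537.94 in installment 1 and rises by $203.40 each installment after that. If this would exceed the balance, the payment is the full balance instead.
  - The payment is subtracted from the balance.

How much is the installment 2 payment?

Installment 1: $5,647.88 − $537.94 → $5,109.94
Installment 2: $5,109.94 − $741.34 → $4,368.60

$741.34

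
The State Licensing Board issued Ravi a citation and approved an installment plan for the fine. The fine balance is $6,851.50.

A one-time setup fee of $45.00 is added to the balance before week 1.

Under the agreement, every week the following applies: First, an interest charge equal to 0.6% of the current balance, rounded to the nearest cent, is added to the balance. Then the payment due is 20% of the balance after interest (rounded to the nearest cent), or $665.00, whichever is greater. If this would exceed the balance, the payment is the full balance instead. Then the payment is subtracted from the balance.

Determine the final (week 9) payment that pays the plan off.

Week 1: opening $6,896.50; interest $41.38 → $6,937.88; payment $1,387.58; balance $5,550.30
Week 2: opening $5,550.30; interest $33.30 → $5,583.60; payment $1,116.72; balance $4,466.88
Week 3: opening $4,466.88; interest $26.80 → $4,493.68; payment $898.74; balance $3,594.94
Week 4: opening $3,594.94; interest $21.57 → $3,616.51; payment $723.30; balance $2,893.21
Week 5: opening $2,893.21; interest $17.36 → $2,910.57; payment $665.00; balance $2,245.57
Week 6: opening $2,245.57; interest $13.47 → $2,259.04; payment $665.00; balance $1,594.04
Week 7: opening $1,594.04; interest $9.56 → $1,603.60; payment $665.00; balance $938.60
Week 8: opening $938.60; interest $5.63 → $944.23; payment $665.00; balance $279.23
Week 9: opening $279.23; interest $1.68 → $280.91; payment $280.91; balance $0.00

$280.91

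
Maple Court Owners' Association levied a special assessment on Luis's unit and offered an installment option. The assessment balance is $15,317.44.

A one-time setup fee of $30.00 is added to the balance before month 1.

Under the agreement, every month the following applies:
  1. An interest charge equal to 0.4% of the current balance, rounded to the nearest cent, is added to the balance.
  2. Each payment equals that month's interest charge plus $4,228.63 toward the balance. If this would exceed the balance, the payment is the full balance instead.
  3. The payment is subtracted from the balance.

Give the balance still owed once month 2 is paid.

$6,890.18

Month 1: $15,347.44 +$61.39 interest = $15,408.83; pay $4,290.02 → $11,118.81
Month 2: $11,118.81 +$44.48 interest = $11,163.29; pay $4,273.11 → $6,890.18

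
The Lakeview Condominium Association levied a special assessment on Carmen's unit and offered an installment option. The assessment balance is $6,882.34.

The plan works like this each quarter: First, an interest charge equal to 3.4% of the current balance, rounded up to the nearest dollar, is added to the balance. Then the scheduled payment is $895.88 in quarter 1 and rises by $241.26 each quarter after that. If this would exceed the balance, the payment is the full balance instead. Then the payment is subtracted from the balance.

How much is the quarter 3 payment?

Quarter 1: $6,882.34 +$234.00 interest = $7,116.34; pay $895.88 → $6,220.46
Quarter 2: $6,220.46 +$212.00 interest = $6,432.46; pay $1,137.14 → $5,295.32
Quarter 3: $5,295.32 +$181.00 interest = $5,476.32; pay $1,378.40 → $4,097.92

$1,378.40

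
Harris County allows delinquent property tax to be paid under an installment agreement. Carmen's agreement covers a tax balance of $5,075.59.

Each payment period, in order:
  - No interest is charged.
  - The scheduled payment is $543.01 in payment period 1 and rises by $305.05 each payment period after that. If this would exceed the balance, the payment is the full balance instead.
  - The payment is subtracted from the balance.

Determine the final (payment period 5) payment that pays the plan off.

$1,073.25

# | Opening | Payment | End bal
1 | $5,075.59 | $543.01 | $4,532.58
2 | $4,532.58 | $848.06 | $3,684.52
3 | $3,684.52 | $1,153.11 | $2,531.41
4 | $2,531.41 | $1,458.16 | $1,073.25
5 | $1,073.25 | $1,073.25 | $0.00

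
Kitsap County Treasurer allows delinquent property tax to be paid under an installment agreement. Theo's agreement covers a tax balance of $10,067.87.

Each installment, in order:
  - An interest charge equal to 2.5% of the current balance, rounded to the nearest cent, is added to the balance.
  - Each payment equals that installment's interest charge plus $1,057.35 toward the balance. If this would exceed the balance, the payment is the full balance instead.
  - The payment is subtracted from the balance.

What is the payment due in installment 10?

# | Opening | Interest | Payment | End bal
1 | $10,067.87 | $251.70 | $1,309.05 | $9,010.52
2 | $9,010.52 | $225.26 | $1,282.61 | $7,953.17
3 | $7,953.17 | $198.83 | $1,256.18 | $6,895.82
4 | $6,895.82 | $172.40 | $1,229.75 | $5,838.47
5 | $5,838.47 | $145.96 | $1,203.31 | $4,781.12
6 | $4,781.12 | $119.53 | $1,176.88 | $3,723.77
7 | $3,723.77 | $93.09 | $1,150.44 | $2,666.42
8 | $2,666.42 | $66.66 | $1,124.01 | $1,609.07
9 | $1,609.07 | $40.23 | $1,097.58 | $551.72
10 | $551.72 | $13.79 | $565.51 | $0.00

$565.51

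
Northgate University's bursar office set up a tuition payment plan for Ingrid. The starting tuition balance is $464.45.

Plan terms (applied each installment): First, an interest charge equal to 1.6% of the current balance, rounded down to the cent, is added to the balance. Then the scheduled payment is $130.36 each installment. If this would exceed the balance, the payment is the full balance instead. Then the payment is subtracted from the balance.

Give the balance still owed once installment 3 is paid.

$89.72

Installment 1: opening $464.45; interest $7.43 → $471.88; payment $130.36; balance $341.52
Installment 2: opening $341.52; interest $5.46 → $346.98; payment $130.36; balance $216.62
Installment 3: opening $216.62; interest $3.46 → $220.08; payment $130.36; balance $89.72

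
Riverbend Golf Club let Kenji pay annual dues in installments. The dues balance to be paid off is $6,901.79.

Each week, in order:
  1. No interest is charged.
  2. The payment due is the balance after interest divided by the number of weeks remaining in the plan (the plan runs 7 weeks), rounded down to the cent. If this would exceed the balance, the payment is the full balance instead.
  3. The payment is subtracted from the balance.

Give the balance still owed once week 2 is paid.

# | Opening | Payment | End bal
1 | $6,901.79 | $985.97 | $5,915.82
2 | $5,915.82 | $985.97 | $4,929.85

$4,929.85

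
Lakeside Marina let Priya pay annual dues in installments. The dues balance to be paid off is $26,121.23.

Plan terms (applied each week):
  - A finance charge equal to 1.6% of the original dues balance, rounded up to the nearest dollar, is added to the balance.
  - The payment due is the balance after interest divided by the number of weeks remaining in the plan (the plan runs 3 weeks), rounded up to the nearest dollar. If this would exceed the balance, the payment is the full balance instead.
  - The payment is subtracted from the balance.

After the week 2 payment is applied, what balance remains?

$9,054.23

Week 1: $26,121.23 +$418.00 interest = $26,539.23; pay $8,847.00 → $17,692.23
Week 2: $17,692.23 +$418.00 interest = $18,110.23; pay $9,056.00 → $9,054.23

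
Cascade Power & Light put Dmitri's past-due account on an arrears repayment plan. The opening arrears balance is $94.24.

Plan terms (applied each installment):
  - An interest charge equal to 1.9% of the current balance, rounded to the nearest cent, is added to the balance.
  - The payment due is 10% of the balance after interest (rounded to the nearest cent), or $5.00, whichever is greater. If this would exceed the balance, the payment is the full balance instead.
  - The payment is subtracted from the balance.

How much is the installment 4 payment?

# | Opening | Interest | Payment | End bal
1 | $94.24 | $1.79 | $9.60 | $86.43
2 | $86.43 | $1.64 | $8.81 | $79.26
3 | $79.26 | $1.51 | $8.08 | $72.69
4 | $72.69 | $1.38 | $7.41 | $66.66

$7.41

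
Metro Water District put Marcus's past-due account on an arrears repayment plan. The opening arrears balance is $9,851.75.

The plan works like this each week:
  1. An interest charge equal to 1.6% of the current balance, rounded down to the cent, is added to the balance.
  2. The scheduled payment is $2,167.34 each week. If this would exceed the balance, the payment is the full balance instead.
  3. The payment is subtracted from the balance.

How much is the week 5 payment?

Week 1: opening $9,851.75; interest $157.62 → $10,009.37; payment $2,167.34; balance $7,842.03
Week 2: opening $7,842.03; interest $125.47 → $7,967.50; payment $2,167.34; balance $5,800.16
Week 3: opening $5,800.16; interest $92.80 → $5,892.96; payment $2,167.34; balance $3,725.62
Week 4: opening $3,725.62; interest $59.60 → $3,785.22; payment $2,167.34; balance $1,617.88
Week 5: opening $1,617.88; interest $25.88 → $1,643.76; payment $1,643.76; balance $0.00

$1,643.76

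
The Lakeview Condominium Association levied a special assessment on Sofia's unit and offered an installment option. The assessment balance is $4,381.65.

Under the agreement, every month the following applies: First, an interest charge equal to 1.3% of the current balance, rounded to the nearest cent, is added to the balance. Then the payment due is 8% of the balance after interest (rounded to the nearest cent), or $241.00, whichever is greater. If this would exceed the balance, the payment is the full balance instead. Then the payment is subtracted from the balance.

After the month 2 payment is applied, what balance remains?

$3,805.68

# | Opening | Interest | Payment | End bal
1 | $4,381.65 | $56.96 | $355.09 | $4,083.52
2 | $4,083.52 | $53.09 | $330.93 | $3,805.68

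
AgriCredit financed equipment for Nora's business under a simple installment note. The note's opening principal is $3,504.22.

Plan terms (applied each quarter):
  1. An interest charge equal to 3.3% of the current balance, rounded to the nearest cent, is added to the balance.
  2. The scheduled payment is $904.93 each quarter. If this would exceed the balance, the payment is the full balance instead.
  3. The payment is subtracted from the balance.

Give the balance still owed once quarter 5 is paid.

$0.00

# | Opening | Interest | Payment | End bal
1 | $3,504.22 | $115.64 | $904.93 | $2,714.93
2 | $2,714.93 | $89.59 | $904.93 | $1,899.59
3 | $1,899.59 | $62.69 | $904.93 | $1,057.35
4 | $1,057.35 | $34.89 | $904.93 | $187.31
5 | $187.31 | $6.18 | $193.49 | $0.00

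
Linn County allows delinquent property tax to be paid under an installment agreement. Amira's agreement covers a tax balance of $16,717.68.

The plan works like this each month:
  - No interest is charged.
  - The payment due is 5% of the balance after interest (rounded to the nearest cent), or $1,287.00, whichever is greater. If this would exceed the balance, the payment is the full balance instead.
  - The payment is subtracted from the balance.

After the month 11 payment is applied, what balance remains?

# | Opening | Payment | End bal
1 | $16,717.68 | $1,287.00 | $15,430.68
2 | $15,430.68 | $1,287.00 | $14,143.68
3 | $14,143.68 | $1,287.00 | $12,856.68
4 | $12,856.68 | $1,287.00 | $11,569.68
5 | $11,569.68 | $1,287.00 | $10,282.68
6 | $10,282.68 | $1,287.00 | $8,995.68
7 | $8,995.68 | $1,287.00 | $7,708.68
8 | $7,708.68 | $1,287.00 | $6,421.68
9 | $6,421.68 | $1,287.00 | $5,134.68
10 | $5,134.68 | $1,287.00 | $3,847.68
11 | $3,847.68 | $1,287.00 | $2,560.68

$2,560.68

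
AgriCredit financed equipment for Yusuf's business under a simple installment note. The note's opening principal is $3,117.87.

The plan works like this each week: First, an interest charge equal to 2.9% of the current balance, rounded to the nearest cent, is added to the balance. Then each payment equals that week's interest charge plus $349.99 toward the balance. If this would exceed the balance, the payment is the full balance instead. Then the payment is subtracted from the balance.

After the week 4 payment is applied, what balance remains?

Week 1: opening $3,117.87; interest $90.42 → $3,208.29; payment $440.41; balance $2,767.88
Week 2: opening $2,767.88; interest $80.27 → $2,848.15; payment $430.26; balance $2,417.89
Week 3: opening $2,417.89; interest $70.12 → $2,488.01; payment $420.11; balance $2,067.90
Week 4: opening $2,067.90; interest $59.97 → $2,127.87; payment $409.96; balance $1,717.91

$1,717.91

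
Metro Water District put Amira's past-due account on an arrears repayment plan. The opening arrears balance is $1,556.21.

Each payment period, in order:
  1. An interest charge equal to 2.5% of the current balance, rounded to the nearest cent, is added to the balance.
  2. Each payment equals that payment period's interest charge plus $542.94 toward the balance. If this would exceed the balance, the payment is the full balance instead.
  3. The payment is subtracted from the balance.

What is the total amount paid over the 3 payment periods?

$1,632.21

Payment period 1: opening $1,556.21; interest $38.91 → $1,595.12; payment $581.85; balance $1,013.27
Payment period 2: opening $1,013.27; interest $25.33 → $1,038.60; payment $568.27; balance $470.33
Payment period 3: opening $470.33; interest $11.76 → $482.09; payment $482.09; balance $0.00
Total paid: $1,632.21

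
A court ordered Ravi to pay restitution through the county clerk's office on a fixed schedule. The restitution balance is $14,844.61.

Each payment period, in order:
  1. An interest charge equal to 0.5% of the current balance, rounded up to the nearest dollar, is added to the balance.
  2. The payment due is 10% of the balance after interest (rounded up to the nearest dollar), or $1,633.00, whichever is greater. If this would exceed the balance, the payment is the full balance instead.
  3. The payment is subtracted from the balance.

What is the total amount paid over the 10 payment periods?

$15,234.61

# | Opening | Interest | Payment | End bal
1 | $14,844.61 | $75.00 | $1,633.00 | $13,286.61
2 | $13,286.61 | $67.00 | $1,633.00 | $11,720.61
3 | $11,720.61 | $59.00 | $1,633.00 | $10,146.61
4 | $10,146.61 | $51.00 | $1,633.00 | $8,564.61
5 | $8,564.61 | $43.00 | $1,633.00 | $6,974.61
6 | $6,974.61 | $35.00 | $1,633.00 | $5,376.61
7 | $5,376.61 | $27.00 | $1,633.00 | $3,770.61
8 | $3,770.61 | $19.00 | $1,633.00 | $2,156.61
9 | $2,156.61 | $11.00 | $1,633.00 | $534.61
10 | $534.61 | $3.00 | $537.61 | $0.00
Total paid: $15,234.61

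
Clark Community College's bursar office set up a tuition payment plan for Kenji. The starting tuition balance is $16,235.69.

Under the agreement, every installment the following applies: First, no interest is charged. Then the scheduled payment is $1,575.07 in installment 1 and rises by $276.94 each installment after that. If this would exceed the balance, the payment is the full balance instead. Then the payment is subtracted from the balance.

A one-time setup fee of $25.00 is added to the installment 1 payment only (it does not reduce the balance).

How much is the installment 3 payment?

$2,128.95

Installment 1: opening $16,235.69; payment $1,575.07 (+ $25.00 fee); balance $14,660.62
Installment 2: opening $14,660.62; payment $1,852.01; balance $12,808.61
Installment 3: opening $12,808.61; payment $2,128.95; balance $10,679.66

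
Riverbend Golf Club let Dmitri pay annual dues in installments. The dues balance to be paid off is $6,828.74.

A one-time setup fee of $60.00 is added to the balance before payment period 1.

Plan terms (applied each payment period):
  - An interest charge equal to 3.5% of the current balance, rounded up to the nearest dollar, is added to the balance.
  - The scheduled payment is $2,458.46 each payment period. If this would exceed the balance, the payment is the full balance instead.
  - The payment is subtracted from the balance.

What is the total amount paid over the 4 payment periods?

Payment period 1: opening $6,888.74; interest $242.00 → $7,130.74; payment $2,458.46; balance $4,672.28
Payment period 2: opening $4,672.28; interest $164.00 → $4,836.28; payment $2,458.46; balance $2,377.82
Payment period 3: opening $2,377.82; interest $84.00 → $2,461.82; payment $2,458.46; balance $3.36
Payment period 4: opening $3.36; interest $1.00 → $4.36; payment $4.36; balance $0.00
Total paid: $7,379.74

$7,379.74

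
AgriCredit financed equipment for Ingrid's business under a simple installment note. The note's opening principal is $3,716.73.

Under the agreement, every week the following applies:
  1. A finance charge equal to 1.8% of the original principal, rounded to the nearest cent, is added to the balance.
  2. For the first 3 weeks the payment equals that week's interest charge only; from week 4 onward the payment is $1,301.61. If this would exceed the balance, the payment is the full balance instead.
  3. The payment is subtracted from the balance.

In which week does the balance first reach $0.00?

7

Week 1: $3,716.73 +$66.90 interest = $3,783.63; pay $66.90 → $3,716.73
Week 2: $3,716.73 +$66.90 interest = $3,783.63; pay $66.90 → $3,716.73
Week 3: $3,716.73 +$66.90 interest = $3,783.63; pay $66.90 → $3,716.73
Week 4: $3,716.73 +$66.90 interest = $3,783.63; pay $1,301.61 → $2,482.02
Week 5: $2,482.02 +$66.90 interest = $2,548.92; pay $1,301.61 → $1,247.31
Week 6: $1,247.31 +$66.90 interest = $1,314.21; pay $1,301.61 → $12.60
Week 7: $12.60 +$66.90 interest = $79.50; pay $79.50 → $0.00
Balance reaches $0.00 in week 7.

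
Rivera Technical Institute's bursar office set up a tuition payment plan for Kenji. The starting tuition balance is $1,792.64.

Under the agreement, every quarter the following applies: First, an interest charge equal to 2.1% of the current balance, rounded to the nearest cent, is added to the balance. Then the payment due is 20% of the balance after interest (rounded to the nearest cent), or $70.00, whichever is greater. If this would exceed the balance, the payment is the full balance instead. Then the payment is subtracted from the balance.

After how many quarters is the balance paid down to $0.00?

14

Quarter 1: opening $1,792.64; interest $37.65 → $1,830.29; payment $366.06; balance $1,464.23
Quarter 2: opening $1,464.23; interest $30.75 → $1,494.98; payment $299.00; balance $1,195.98
Quarter 3: opening $1,195.98; interest $25.12 → $1,221.10; payment $244.22; balance $976.88
Quarter 4: opening $976.88; interest $20.51 → $997.39; payment $199.48; balance $797.91
Quarter 5: opening $797.91; interest $16.76 → $814.67; payment $162.93; balance $651.74
Quarter 6: opening $651.74; interest $13.69 → $665.43; payment $133.09; balance $532.34
Quarter 7: opening $532.34; interest $11.18 → $543.52; payment $108.70; balance $434.82
Quarter 8: opening $434.82; interest $9.13 → $443.95; payment $88.79; balance $355.16
Quarter 9: opening $355.16; interest $7.46 → $362.62; payment $72.52; balance $290.10
Quarter 10: opening $290.10; interest $6.09 → $296.19; payment $70.00; balance $226.19
Quarter 11: opening $226.19; interest $4.75 → $230.94; payment $70.00; balance $160.94
Quarter 12: opening $160.94; interest $3.38 → $164.32; payment $70.00; balance $94.32
Quarter 13: opening $94.32; interest $1.98 → $96.30; payment $70.00; balance $26.30
Quarter 14: opening $26.30; interest $0.55 → $26.85; payment $26.85; balance $0.00
Balance reaches $0.00 in quarter 14.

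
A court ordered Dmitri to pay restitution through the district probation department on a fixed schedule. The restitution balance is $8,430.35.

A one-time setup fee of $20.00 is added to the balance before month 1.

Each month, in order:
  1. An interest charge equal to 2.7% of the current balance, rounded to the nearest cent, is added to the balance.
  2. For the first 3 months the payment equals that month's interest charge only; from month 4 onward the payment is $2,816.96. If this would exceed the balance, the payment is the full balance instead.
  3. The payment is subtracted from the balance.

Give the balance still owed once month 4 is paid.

Month 1: $8,450.35 +$228.16 interest = $8,678.51; pay $228.16 → $8,450.35
Month 2: $8,450.35 +$228.16 interest = $8,678.51; pay $228.16 → $8,450.35
Month 3: $8,450.35 +$228.16 interest = $8,678.51; pay $228.16 → $8,450.35
Month 4: $8,450.35 +$228.16 interest = $8,678.51; pay $2,816.96 → $5,861.55

$5,861.55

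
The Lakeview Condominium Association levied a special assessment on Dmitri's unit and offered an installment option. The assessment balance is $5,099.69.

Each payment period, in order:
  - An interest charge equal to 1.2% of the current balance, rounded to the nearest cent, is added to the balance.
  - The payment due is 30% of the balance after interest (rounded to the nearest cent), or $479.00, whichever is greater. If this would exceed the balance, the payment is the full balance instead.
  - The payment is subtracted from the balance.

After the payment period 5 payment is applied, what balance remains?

$820.69

# | Opening | Interest | Payment | End bal
1 | $5,099.69 | $61.20 | $1,548.27 | $3,612.62
2 | $3,612.62 | $43.35 | $1,096.79 | $2,559.18
3 | $2,559.18 | $30.71 | $776.97 | $1,812.92
4 | $1,812.92 | $21.76 | $550.40 | $1,284.28
5 | $1,284.28 | $15.41 | $479.00 | $820.69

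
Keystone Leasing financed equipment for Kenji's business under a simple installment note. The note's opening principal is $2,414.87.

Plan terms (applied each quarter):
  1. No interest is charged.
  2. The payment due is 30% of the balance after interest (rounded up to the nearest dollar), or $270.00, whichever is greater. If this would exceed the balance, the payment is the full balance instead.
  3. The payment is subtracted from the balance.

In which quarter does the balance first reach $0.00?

Quarter 1: opening $2,414.87; payment $725.00; balance $1,689.87
Quarter 2: opening $1,689.87; payment $507.00; balance $1,182.87
Quarter 3: opening $1,182.87; payment $355.00; balance $827.87
Quarter 4: opening $827.87; payment $270.00; balance $557.87
Quarter 5: opening $557.87; payment $270.00; balance $287.87
Quarter 6: opening $287.87; payment $270.00; balance $17.87
Quarter 7: opening $17.87; payment $17.87; balance $0.00
Balance reaches $0.00 in quarter 7.

7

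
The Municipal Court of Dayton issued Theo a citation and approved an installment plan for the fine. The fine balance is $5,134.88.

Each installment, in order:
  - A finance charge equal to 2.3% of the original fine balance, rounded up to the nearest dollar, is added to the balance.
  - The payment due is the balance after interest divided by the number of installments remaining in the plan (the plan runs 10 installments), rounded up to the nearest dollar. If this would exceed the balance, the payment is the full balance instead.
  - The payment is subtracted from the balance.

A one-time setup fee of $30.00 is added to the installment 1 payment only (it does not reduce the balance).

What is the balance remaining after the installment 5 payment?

$2,949.88

Installment 1: $5,134.88 +$119.00 interest = $5,253.88; pay $526.00 (+ $30.00 fee) → $4,727.88
Installment 2: $4,727.88 +$119.00 interest = $4,846.88; pay $539.00 → $4,307.88
Installment 3: $4,307.88 +$119.00 interest = $4,426.88; pay $554.00 → $3,872.88
Installment 4: $3,872.88 +$119.00 interest = $3,991.88; pay $571.00 → $3,420.88
Installment 5: $3,420.88 +$119.00 interest = $3,539.88; pay $590.00 → $2,949.88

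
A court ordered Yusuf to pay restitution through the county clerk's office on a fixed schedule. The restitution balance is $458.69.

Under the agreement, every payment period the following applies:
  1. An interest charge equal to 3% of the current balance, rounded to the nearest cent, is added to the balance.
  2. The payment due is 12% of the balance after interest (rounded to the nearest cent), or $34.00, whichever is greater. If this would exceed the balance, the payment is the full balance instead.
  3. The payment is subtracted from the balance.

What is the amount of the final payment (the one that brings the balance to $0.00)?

$20.47

Payment period 1: opening $458.69; interest $13.76 → $472.45; payment $56.69; balance $415.76
Payment period 2: opening $415.76; interest $12.47 → $428.23; payment $51.39; balance $376.84
Payment period 3: opening $376.84; interest $11.31 → $388.15; payment $46.58; balance $341.57
Payment period 4: opening $341.57; interest $10.25 → $351.82; payment $42.22; balance $309.60
Payment period 5: opening $309.60; interest $9.29 → $318.89; payment $38.27; balance $280.62
Payment period 6: opening $280.62; interest $8.42 → $289.04; payment $34.68; balance $254.36
Payment period 7: opening $254.36; interest $7.63 → $261.99; payment $34.00; balance $227.99
Payment period 8: opening $227.99; interest $6.84 → $234.83; payment $34.00; balance $200.83
Payment period 9: opening $200.83; interest $6.02 → $206.85; payment $34.00; balance $172.85
Payment period 10: opening $172.85; interest $5.19 → $178.04; payment $34.00; balance $144.04
Payment period 11: opening $144.04; interest $4.32 → $148.36; payment $34.00; balance $114.36
Payment period 12: opening $114.36; interest $3.43 → $117.79; payment $34.00; balance $83.79
Payment period 13: opening $83.79; interest $2.51 → $86.30; payment $34.00; balance $52.30
Payment period 14: opening $52.30; interest $1.57 → $53.87; payment $34.00; balance $19.87
Payment period 15: opening $19.87; interest $0.60 → $20.47; payment $20.47; balance $0.00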